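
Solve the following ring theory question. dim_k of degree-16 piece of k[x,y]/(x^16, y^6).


k[x,y], I = (x^16, y^6), d = 16
Need i < 16 and d-i < 6.
Range: 11 <= i <= 15.
H(16) = 5


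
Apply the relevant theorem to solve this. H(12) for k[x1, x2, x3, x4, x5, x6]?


C(d+n-1,n-1)=C(17,5)=6188


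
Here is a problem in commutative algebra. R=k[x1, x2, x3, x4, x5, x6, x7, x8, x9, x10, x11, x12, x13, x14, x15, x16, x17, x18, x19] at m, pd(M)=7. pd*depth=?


pd+depth=19
depth=19-7=12
pd*depth=7*12=84


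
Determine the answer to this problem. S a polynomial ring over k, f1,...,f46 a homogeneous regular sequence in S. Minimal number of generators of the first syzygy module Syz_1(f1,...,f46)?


Regular sequence => Koszul complex is the minimal free resolution.
Syz_1 minimally generated by Koszul relations f_i*e_j - f_j*e_i (i<j): mu(Syz_1) = beta_2 = C(m,2) = m(m-1)/2
m=46
46*45/2 = 1035


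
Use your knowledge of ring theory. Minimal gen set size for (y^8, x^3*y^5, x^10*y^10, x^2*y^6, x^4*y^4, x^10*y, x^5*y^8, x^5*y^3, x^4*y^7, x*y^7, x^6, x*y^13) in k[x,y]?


Remove redundant (divisible by others).
x^10*y^10 redundant.
x^4*y^7 redundant.
x*y^13 redundant.
x^10*y redundant.
x^5*y^8 redundant.
Min: x^6, x^5*y^3, x^4*y^4, x^3*y^5, x^2*y^6, x*y^7, y^8
Count=7


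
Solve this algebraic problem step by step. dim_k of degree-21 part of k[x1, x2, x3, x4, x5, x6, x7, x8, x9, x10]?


C(d+n-1,n-1)=C(30,9)=14307150


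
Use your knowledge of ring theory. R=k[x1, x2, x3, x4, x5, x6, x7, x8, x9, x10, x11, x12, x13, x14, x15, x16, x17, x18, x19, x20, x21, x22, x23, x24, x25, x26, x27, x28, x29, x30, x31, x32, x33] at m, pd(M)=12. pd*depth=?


pd+depth=33
depth=33-12=21
pd*depth=12*21=252


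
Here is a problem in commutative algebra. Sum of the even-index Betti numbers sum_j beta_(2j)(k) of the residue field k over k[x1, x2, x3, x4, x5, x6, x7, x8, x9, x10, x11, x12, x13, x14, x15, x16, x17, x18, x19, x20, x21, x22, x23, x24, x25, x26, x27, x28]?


Koszul resolution: beta_i(k)=C(n,i), n=28
sum_even C(28,i) = 2^(n-1) = 2^27 = 134217728


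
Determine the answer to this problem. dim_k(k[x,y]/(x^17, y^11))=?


Basis: x^i*y^j, i<17, j<11
17*11=187


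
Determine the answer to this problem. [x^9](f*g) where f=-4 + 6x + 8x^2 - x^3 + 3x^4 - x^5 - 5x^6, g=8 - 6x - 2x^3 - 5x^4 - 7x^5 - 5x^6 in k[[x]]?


[x^9] = sum a_i*b_j, i+j=9
  -1*-5=5
  3*-7=-21
  -1*-5=5
  -5*-2=10
Sum=-1


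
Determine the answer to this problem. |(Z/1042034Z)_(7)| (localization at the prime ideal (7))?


7-primary part: 1042034=7^5*62
Size=7^5=16807


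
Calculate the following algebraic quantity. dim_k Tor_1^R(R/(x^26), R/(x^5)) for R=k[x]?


Tor_1(R/I,R/J)=(I cap J)/IJ=(x^26)/(x^31)
dim=31-26=min(26,5)=5


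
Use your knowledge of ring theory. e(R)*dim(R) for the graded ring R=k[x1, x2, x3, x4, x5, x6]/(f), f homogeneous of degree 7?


e(R)=deg(f)=7, dim(R)=6-1=5
e*dim=7*5=35


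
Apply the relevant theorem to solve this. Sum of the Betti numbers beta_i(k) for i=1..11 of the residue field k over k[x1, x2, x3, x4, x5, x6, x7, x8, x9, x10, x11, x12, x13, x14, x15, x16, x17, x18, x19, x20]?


Koszul resolution: beta_i(k)=C(n,i), n=20
C(20,1)=20, C(20,2)=190, C(20,3)=1140, C(20,4)=4845, C(20,5)=15504, C(20,6)=38760, C(20,7)=77520, C(20,8)=125970, C(20,9)=167960, C(20,10)=184756, C(20,11)=167960
Sum=784625


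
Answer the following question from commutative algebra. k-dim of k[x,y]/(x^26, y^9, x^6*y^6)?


k[x,y]/I, I = (x^26, y^9, x^6*y^6)
Rect: 26x9=234. Corner: (26-6)x(9-6)=60.
dim = 234-60 = 174


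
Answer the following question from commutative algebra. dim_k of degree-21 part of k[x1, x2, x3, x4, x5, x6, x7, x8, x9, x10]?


C(d+n-1,n-1)=C(30,9)=14307150


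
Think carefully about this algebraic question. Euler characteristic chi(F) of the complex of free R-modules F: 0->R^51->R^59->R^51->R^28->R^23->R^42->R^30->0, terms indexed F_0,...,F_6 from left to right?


chi = sum (-1)^i * rank:
(-1)^0*51=51
(-1)^1*59=-59
(-1)^2*51=51
(-1)^3*28=-28
(-1)^4*23=23
(-1)^5*42=-42
(-1)^6*30=30
chi=26


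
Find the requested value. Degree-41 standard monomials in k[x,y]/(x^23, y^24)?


k[x,y], I = (x^23, y^24), d = 41
Need i < 23 and d-i < 24.
Range: 18 <= i <= 22.
H(41) = 5


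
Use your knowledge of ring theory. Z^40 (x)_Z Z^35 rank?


rank(M(x)N) = rank(M)*rank(N)
40*35 = 1400


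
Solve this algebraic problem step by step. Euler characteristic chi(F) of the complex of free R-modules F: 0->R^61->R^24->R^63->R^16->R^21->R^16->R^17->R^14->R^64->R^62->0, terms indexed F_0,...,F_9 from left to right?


chi = sum (-1)^i * rank:
(-1)^0*61=61
(-1)^1*24=-24
(-1)^2*63=63
(-1)^3*16=-16
(-1)^4*21=21
(-1)^5*16=-16
(-1)^6*17=17
(-1)^7*14=-14
(-1)^8*64=64
(-1)^9*62=-62
chi=94


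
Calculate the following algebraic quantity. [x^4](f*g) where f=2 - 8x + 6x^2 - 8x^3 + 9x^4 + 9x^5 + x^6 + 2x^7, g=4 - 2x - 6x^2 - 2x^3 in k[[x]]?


[x^4] = sum a_i*b_j, i+j=4
  -8*-2=16
  6*-6=-36
  -8*-2=16
  9*4=36
Sum=32


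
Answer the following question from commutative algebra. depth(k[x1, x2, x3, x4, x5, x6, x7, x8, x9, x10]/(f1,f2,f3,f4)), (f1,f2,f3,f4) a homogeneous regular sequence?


depth(R)=10
depth(R/I)=10-4=6


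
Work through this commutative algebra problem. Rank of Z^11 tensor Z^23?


rank(M(x)N) = rank(M)*rank(N)
11*23 = 253


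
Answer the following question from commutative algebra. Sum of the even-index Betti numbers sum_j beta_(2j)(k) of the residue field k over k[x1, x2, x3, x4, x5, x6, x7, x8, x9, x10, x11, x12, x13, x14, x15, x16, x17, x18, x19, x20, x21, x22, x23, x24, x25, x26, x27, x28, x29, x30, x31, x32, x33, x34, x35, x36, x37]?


Koszul resolution: beta_i(k)=C(n,i), n=37
sum_even C(37,i) = 2^(n-1) = 2^36 = 68719476736


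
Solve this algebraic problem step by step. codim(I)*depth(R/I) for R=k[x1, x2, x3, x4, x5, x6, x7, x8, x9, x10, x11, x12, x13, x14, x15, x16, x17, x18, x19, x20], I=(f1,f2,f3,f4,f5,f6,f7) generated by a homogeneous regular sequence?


codim=7, depth=dim(R/I)=20-7=13
Product=7*13=91


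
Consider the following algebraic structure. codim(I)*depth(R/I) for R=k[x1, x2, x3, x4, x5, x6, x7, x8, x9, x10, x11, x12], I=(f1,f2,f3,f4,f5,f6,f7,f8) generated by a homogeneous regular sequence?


codim=8, depth=dim(R/I)=12-8=4
Product=8*4=32


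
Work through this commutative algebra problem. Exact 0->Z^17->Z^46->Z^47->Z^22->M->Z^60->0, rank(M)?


Alt sum=0:
(-1)^0*17 + (-1)^1*46 + (-1)^2*47 + (-1)^3*22 + (-1)^4*? + (-1)^5*60=0
rank(M)=64


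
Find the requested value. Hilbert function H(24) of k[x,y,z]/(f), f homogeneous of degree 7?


C(26,2)-C(19,2)=325-171=154


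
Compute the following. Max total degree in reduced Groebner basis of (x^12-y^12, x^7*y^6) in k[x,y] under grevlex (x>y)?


LT(f1)=x^12, LT(f2)=x^7y^6, lcm=x^12y^6
S(f1,f2) = y^6*f1 - x^5*f2 = -y^18
Reduced GB = {f1, f2, y^18}; degrees 12, 13, 18
Max = 18


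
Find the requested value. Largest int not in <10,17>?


gcd(10,17)=1 => F=ab-a-b=10*17-10-17=170-27=143


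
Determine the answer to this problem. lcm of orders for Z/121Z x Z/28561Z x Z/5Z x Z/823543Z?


Exponent = lcm of the cyclic orders; pairwise coprime => product.
11^2*13^4*5^1*7^7=121*28561*5*823543=14230333031915


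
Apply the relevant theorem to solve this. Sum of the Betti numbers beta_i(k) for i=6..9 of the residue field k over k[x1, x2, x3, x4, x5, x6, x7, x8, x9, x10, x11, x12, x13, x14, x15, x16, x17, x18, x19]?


Koszul resolution: beta_i(k)=C(n,i), n=19
C(19,6)=27132, C(19,7)=50388, C(19,8)=75582, C(19,9)=92378
Sum=245480


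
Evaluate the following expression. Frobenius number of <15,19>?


gcd(15,19)=1 => F=ab-a-b=15*19-15-19=285-34=251


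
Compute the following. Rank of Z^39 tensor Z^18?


rank(M(x)N) = rank(M)*rank(N)
39*18 = 702


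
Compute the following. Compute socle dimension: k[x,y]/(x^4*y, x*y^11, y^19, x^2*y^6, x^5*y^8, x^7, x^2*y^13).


Socle = ann(m) = span of standard monomials u with x*u, y*u in I (staircase corners).
Redundant generators: x^2*y^13, x^5*y^8
Minimal generators: x^7, x^4*y, x^2*y^6, x*y^11, y^19
Corners: y^18, xy^10, x^3y^5, x^6
Socle dim=4


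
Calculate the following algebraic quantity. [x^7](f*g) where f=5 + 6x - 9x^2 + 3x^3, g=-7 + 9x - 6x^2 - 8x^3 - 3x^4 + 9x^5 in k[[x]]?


[x^7] = sum a_i*b_j, i+j=7
  -9*9=-81
  3*-3=-9
Sum=-90


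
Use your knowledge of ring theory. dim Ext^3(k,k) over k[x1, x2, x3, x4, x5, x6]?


C(n,i)=C(6,3)=20


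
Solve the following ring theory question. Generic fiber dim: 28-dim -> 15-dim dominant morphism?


dim(fiber)=dim(X)-dim(Y)=28-15=13


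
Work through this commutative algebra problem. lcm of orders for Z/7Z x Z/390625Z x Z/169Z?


Exponent = lcm of the cyclic orders; pairwise coprime => product.
7^1*5^8*13^2=7*390625*169=462109375


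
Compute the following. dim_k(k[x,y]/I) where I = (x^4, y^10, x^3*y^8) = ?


k[x,y]/I, I = (x^4, y^10, x^3*y^8)
Rect: 4x10=40. Corner: (4-3)x(10-8)=2.
dim = 40-2 = 38


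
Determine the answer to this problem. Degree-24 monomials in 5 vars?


C(d+n-1,n-1)=C(28,4)=20475


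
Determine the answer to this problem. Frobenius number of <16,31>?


gcd(16,31)=1 => F=ab-a-b=16*31-16-31=496-47=449


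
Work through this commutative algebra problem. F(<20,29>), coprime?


gcd(20,29)=1 => F=ab-a-b=20*29-20-29=580-49=531


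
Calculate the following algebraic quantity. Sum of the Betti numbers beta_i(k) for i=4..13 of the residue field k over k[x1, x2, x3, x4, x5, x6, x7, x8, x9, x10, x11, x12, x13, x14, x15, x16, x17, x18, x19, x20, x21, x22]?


Koszul resolution: beta_i(k)=C(n,i), n=22
C(22,4)=7315, C(22,5)=26334, C(22,6)=74613, C(22,7)=170544, C(22,8)=319770, C(22,9)=497420, C(22,10)=646646, C(22,11)=705432, C(22,12)=646646, C(22,13)=497420
Sum=3592140


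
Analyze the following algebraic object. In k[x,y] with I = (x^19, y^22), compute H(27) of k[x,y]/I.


k[x,y], I = (x^19, y^22), d = 27
Need i < 19 and d-i < 22.
Range: 6 <= i <= 18.
H(27) = 13


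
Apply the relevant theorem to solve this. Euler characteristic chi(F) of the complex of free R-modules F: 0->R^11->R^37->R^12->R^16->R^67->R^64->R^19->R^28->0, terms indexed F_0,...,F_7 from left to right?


chi = sum (-1)^i * rank:
(-1)^0*11=11
(-1)^1*37=-37
(-1)^2*12=12
(-1)^3*16=-16
(-1)^4*67=67
(-1)^5*64=-64
(-1)^6*19=19
(-1)^7*28=-28
chi=-36


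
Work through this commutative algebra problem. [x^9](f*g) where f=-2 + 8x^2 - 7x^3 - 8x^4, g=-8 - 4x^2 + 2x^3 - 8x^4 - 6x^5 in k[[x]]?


[x^9] = sum a_i*b_j, i+j=9
  -8*-6=48
Sum=48


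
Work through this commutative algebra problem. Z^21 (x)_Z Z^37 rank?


rank(M(x)N) = rank(M)*rank(N)
21*37 = 777


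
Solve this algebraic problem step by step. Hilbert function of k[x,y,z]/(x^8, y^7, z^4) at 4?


Need i<8, j<7, k<4 with i+j+k=4.
For each i, j ranges over max(0,4-i-3)..min(6,4-i):
  i=0: j in [1,4] -> 4
  i=1: j in [0,3] -> 4
  i=2: j in [0,2] -> 3
  i=3: j in [0,1] -> 2
  i=4: j in [0,0] -> 1
H(4) = 4+4+3+2+1 = 14


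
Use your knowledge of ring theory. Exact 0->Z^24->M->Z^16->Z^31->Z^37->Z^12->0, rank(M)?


Alt sum=0:
(-1)^0*24 + (-1)^1*? + (-1)^2*16 + (-1)^3*31 + (-1)^4*37 + (-1)^5*12=0
rank(M)=34


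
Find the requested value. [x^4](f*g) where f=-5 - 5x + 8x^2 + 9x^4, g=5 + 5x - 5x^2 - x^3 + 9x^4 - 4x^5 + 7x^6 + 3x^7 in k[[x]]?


[x^4] = sum a_i*b_j, i+j=4
  -5*9=-45
  -5*-1=5
  8*-5=-40
  9*5=45
Sum=-35


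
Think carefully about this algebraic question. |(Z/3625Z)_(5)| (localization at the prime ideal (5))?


5-primary part: 3625=5^3*29
Size=5^3=125


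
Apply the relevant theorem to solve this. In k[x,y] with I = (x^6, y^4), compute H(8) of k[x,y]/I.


k[x,y], I = (x^6, y^4), d = 8
Need i < 6 and d-i < 4.
Range: 5 <= i <= 5.
H(8) = 1


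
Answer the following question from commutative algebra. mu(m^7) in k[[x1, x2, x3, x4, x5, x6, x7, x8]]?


C(n+d-1,d)=C(14,7)=3432


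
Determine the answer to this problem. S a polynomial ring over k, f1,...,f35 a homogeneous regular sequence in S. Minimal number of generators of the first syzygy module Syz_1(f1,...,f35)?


Regular sequence => Koszul complex is the minimal free resolution.
Syz_1 minimally generated by Koszul relations f_i*e_j - f_j*e_i (i<j): mu(Syz_1) = beta_2 = C(m,2) = m(m-1)/2
m=35
35*34/2 = 595


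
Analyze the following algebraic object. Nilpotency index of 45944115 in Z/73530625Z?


45944115^k mod 73530625:
k=1: 45944115
k=2: 36255100
k=3: 44118375
k=4: 0
First zero at k = 4


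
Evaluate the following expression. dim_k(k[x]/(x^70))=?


Basis: 1,x,...,x^69
dim=70


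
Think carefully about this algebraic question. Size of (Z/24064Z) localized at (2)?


2-primary part: 24064=2^9*47
Size=2^9=512


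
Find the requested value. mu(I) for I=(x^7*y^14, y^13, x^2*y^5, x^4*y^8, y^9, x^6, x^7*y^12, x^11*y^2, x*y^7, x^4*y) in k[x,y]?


Remove redundant (divisible by others).
y^13 redundant.
x^4*y^8 redundant.
x^7*y^12 redundant.
x^7*y^14 redundant.
x^11*y^2 redundant.
Min: x^6, x^4*y, x^2*y^5, x*y^7, y^9
Count=5


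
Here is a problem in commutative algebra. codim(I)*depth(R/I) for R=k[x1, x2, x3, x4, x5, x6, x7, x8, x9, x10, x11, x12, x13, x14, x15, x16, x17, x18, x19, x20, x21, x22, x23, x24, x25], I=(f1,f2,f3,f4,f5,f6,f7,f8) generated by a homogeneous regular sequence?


codim=8, depth=dim(R/I)=25-8=17
Product=8*17=136


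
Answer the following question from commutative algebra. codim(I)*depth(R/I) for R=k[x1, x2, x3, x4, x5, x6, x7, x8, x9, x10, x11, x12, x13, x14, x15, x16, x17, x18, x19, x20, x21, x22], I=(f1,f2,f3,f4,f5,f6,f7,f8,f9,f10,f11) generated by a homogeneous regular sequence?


codim=11, depth=dim(R/I)=22-11=11
Product=11*11=121


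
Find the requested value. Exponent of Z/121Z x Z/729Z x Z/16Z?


Exponent = lcm of the cyclic orders; pairwise coprime => product.
11^2*3^6*2^4=121*729*16=1411344


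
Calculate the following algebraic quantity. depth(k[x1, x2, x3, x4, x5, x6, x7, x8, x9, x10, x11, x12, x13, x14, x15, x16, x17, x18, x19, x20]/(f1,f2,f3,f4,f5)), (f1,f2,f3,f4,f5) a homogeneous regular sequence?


depth(R)=20
depth(R/I)=20-5=15


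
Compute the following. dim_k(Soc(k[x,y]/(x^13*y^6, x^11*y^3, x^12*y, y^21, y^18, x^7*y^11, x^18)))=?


Socle = ann(m) = span of standard monomials u with x*u, y*u in I (staircase corners).
Redundant generators: x^13*y^6, y^21
Minimal generators: x^18, x^12*y, x^11*y^3, x^7*y^11, y^18
Corners: x^6y^17, x^10y^10, x^11y^2, x^17
Socle dim=4


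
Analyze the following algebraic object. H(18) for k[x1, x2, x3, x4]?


C(d+n-1,n-1)=C(21,3)=1330


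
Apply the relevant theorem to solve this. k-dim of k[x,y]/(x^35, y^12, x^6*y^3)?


k[x,y]/I, I = (x^35, y^12, x^6*y^3)
Rect: 35x12=420. Corner: (35-6)x(12-3)=261.
dim = 420-261 = 159


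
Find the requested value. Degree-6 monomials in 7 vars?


C(d+n-1,n-1)=C(12,6)=924


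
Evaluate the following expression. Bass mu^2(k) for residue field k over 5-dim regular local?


C(n,i)=C(5,2)=10


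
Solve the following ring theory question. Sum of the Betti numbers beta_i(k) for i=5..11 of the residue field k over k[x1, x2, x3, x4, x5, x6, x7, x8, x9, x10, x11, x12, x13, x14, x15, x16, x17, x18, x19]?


Koszul resolution: beta_i(k)=C(n,i), n=19
C(19,5)=11628, C(19,6)=27132, C(19,7)=50388, C(19,8)=75582, C(19,9)=92378, C(19,10)=92378, C(19,11)=75582
Sum=425068


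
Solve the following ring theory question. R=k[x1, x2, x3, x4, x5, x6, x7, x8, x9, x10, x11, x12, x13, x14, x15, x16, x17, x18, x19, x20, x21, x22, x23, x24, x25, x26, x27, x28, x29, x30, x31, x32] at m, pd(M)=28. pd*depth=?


pd+depth=32
depth=32-28=4
pd*depth=28*4=112


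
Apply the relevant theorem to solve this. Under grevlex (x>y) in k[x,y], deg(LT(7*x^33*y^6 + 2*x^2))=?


LT: 7*x^33*y^6
deg_x=33, deg_y=6
Total=33+6=39


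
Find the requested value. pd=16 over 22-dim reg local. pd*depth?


pd+depth=22
depth=22-16=6
pd*depth=16*6=96


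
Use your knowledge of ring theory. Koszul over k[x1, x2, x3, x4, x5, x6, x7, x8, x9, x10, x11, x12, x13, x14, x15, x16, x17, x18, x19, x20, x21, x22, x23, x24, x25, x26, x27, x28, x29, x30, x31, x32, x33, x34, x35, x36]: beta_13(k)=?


C(n,i)=C(36,13)=2310789600


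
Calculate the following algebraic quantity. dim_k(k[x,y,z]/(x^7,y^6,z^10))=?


Basis: x^iy^jz^k, i<7,j<6,k<10
7*6*10=420


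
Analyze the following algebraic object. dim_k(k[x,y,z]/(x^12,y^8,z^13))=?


Basis: x^iy^jz^k, i<12,j<8,k<13
12*8*13=1248


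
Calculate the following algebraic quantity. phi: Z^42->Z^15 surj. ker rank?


rank(ker) = 42-15 = 27


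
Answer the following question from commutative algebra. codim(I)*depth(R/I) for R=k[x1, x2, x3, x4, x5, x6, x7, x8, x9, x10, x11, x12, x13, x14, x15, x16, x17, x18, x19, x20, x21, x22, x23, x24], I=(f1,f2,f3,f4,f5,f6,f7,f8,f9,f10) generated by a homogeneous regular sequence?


codim=10, depth=dim(R/I)=24-10=14
Product=10*14=140


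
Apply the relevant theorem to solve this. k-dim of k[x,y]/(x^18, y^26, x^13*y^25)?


k[x,y]/I, I = (x^18, y^26, x^13*y^25)
Rect: 18x26=468. Corner: (18-13)x(26-25)=5.
dim = 468-5 = 463


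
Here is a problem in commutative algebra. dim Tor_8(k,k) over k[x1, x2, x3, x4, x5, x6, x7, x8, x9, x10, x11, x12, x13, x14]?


Koszul: C(n,i)=C(14,8)=3003


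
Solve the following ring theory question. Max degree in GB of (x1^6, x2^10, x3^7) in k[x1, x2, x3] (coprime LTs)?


Pure powers, coprime LTs => already GB.
Degrees: 6, 10, 7
Max=10


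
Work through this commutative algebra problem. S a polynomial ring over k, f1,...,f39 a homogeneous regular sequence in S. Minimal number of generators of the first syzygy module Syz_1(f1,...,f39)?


Regular sequence => Koszul complex is the minimal free resolution.
Syz_1 minimally generated by Koszul relations f_i*e_j - f_j*e_i (i<j): mu(Syz_1) = beta_2 = C(m,2) = m(m-1)/2
m=39
39*38/2 = 741


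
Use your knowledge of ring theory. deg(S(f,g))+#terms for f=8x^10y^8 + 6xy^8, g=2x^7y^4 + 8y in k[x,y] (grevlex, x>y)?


LT(f)=8x^10y^8, LT(g)=2x^7y^4
lcm(LM)=x^10y^8
S(f,g) (scaled by 16 to clear denominators) = 2*f - 8x^3y^4*g = 12xy^8 - 64x^3y^5
2 terms, deg 9.
9+2=11


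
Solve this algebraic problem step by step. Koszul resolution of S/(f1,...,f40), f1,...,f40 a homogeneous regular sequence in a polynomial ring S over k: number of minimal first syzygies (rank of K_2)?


Regular sequence => Koszul complex is the minimal free resolution.
Syz_1 minimally generated by Koszul relations f_i*e_j - f_j*e_i (i<j): mu(Syz_1) = beta_2 = C(m,2) = m(m-1)/2
m=40
40*39/2 = 780


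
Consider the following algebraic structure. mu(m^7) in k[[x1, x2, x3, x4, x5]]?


C(n+d-1,d)=C(11,7)=330


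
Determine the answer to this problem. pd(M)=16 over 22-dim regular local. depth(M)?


pd+depth=depth(R)=22
depth=22-16=6


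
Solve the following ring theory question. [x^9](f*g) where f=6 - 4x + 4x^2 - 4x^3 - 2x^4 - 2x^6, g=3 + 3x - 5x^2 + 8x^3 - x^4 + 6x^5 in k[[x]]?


[x^9] = sum a_i*b_j, i+j=9
  -2*6=-12
  -2*8=-16
Sum=-28


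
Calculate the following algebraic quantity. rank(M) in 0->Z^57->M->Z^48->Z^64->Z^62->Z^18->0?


Alt sum=0:
(-1)^0*57 + (-1)^1*? + (-1)^2*48 + (-1)^3*64 + (-1)^4*62 + (-1)^5*18=0
rank(M)=85


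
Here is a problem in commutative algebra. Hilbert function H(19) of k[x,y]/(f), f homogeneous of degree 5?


H(t)=d for t>=d-1.
d=5, t=19
H(19)=5


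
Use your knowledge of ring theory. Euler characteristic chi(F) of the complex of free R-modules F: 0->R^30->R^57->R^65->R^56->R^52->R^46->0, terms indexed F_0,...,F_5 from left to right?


chi = sum (-1)^i * rank:
(-1)^0*30=30
(-1)^1*57=-57
(-1)^2*65=65
(-1)^3*56=-56
(-1)^4*52=52
(-1)^5*46=-46
chi=-12


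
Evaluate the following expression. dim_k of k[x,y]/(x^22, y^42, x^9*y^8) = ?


k[x,y]/I, I = (x^22, y^42, x^9*y^8)
Rect: 22x42=924. Corner: (22-9)x(42-8)=442.
dim = 924-442 = 482


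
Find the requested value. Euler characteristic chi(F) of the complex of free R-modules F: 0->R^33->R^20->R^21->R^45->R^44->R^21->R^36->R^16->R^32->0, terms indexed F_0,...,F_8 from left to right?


chi = sum (-1)^i * rank:
(-1)^0*33=33
(-1)^1*20=-20
(-1)^2*21=21
(-1)^3*45=-45
(-1)^4*44=44
(-1)^5*21=-21
(-1)^6*36=36
(-1)^7*16=-16
(-1)^8*32=32
chi=64


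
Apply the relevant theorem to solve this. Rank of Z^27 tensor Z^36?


rank(M(x)N) = rank(M)*rank(N)
27*36 = 972


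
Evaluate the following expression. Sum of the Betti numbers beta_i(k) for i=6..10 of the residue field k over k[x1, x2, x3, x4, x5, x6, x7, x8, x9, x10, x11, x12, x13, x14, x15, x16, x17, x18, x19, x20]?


Koszul resolution: beta_i(k)=C(n,i), n=20
C(20,6)=38760, C(20,7)=77520, C(20,8)=125970, C(20,9)=167960, C(20,10)=184756
Sum=594966


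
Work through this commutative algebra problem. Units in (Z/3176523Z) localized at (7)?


Local ring = Z/117649Z.
phi(117649) = 7^5*(7-1) = 100842


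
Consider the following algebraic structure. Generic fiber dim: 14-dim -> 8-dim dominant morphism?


dim(fiber)=dim(X)-dim(Y)=14-8=6


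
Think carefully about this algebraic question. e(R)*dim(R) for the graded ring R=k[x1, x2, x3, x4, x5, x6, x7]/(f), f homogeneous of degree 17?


e(R)=deg(f)=17, dim(R)=7-1=6
e*dim=17*6=102


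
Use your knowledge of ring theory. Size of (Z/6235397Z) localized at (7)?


7-primary part: 6235397=7^6*53
Size=7^6=117649


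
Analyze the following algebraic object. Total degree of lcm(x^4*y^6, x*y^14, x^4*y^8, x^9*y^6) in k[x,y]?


lcm = componentwise max:
x: max(4,1,4,9)=9
y: max(6,14,8,6)=14
Total=9+14=23


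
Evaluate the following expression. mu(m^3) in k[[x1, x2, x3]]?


C(n+d-1,d)=C(5,3)=10


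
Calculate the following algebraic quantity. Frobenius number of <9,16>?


gcd(9,16)=1 => F=ab-a-b=9*16-9-16=144-25=119


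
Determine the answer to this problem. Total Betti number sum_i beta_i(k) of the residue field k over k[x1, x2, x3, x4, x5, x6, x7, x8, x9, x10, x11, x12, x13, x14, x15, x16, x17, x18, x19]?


Koszul resolution: beta_i(k)=C(n,i), n=19
sum_i C(19,i) = 2^19 = 524288


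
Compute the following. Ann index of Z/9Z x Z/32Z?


Exponent = lcm of the cyclic orders; pairwise coprime => product.
3^2*2^5=9*32=288


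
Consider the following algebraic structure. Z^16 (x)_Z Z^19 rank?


rank(M(x)N) = rank(M)*rank(N)
16*19 = 304


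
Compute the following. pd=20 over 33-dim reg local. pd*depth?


pd+depth=33
depth=33-20=13
pd*depth=20*13=260


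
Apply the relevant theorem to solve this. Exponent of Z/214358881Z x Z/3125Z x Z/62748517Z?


Exponent = lcm of the cyclic orders; pairwise coprime => product.
11^8*5^5*13^7=214358881*3125*62748517=42033443401654615625


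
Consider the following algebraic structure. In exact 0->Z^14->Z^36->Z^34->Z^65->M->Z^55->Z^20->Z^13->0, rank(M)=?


Alt sum=0:
(-1)^0*14 + (-1)^1*36 + (-1)^2*34 + (-1)^3*65 + (-1)^4*? + (-1)^5*55 + (-1)^6*20 + (-1)^7*13=0
rank(M)=101


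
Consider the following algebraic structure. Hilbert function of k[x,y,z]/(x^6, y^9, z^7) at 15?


Need i<6, j<9, k<7 with i+j+k=15.
For each i, j ranges over max(0,15-i-6)..min(8,15-i):
  i=0: j in [9,8] -> 0
  i=1: j in [8,8] -> 1
  i=2: j in [7,8] -> 2
  i=3: j in [6,8] -> 3
  i=4: j in [5,8] -> 4
  i=5: j in [4,8] -> 5
H(15) = 0+1+2+3+4+5 = 15


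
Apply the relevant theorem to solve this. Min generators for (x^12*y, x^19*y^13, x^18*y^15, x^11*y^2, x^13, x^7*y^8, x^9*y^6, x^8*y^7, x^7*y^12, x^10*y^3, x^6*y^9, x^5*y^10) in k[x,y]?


Remove redundant (divisible by others).
x^7*y^12 redundant.
x^19*y^13 redundant.
x^18*y^15 redundant.
Min: x^13, x^12*y, x^11*y^2, x^10*y^3, x^9*y^6, x^8*y^7, x^7*y^8, x^6*y^9, x^5*y^10
Count=9


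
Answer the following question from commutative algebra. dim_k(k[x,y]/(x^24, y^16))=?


Basis: x^i*y^j, i<24, j<16
24*16=384


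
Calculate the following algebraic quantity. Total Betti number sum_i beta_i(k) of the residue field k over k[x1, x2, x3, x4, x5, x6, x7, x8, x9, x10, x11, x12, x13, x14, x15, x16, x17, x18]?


Koszul resolution: beta_i(k)=C(n,i), n=18
sum_i C(18,i) = 2^18 = 262144


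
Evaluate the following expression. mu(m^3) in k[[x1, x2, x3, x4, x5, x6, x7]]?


C(n+d-1,d)=C(9,3)=84


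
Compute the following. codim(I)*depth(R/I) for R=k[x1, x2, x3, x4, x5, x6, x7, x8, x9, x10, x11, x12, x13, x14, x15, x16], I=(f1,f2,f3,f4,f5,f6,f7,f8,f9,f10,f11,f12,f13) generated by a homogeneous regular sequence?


codim=13, depth=dim(R/I)=16-13=3
Product=13*3=39


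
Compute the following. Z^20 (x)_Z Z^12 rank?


rank(M(x)N) = rank(M)*rank(N)
20*12 = 240


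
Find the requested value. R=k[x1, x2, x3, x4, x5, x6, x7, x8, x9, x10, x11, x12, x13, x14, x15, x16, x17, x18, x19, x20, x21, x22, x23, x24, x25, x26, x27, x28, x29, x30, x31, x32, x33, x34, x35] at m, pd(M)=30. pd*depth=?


pd+depth=35
depth=35-30=5
pd*depth=30*5=150


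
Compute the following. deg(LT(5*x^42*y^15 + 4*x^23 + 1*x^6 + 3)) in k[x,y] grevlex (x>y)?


LT: 5*x^42*y^15
deg_x=42, deg_y=15
Total=42+15=57


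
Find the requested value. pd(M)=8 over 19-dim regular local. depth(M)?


pd+depth=depth(R)=19
depth=19-8=11


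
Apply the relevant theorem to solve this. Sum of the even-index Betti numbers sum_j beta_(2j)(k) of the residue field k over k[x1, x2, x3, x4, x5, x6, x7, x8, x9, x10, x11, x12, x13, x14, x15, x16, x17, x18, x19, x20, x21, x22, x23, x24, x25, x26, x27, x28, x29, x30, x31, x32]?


Koszul resolution: beta_i(k)=C(n,i), n=32
sum_even C(32,i) = 2^(n-1) = 2^31 = 2147483648


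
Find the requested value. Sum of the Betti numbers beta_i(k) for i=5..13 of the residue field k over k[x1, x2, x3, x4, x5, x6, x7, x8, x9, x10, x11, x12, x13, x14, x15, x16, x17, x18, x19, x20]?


Koszul resolution: beta_i(k)=C(n,i), n=20
C(20,5)=15504, C(20,6)=38760, C(20,7)=77520, C(20,8)=125970, C(20,9)=167960, C(20,10)=184756, C(20,11)=167960, C(20,12)=125970, C(20,13)=77520
Sum=981920


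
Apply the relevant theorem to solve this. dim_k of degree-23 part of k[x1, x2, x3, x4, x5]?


C(d+n-1,n-1)=C(27,4)=17550


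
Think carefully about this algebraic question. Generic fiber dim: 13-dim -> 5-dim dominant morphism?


dim(fiber)=dim(X)-dim(Y)=13-5=8


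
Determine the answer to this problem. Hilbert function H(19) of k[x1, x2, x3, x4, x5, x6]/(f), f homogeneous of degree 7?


C(24,5)-C(17,5)=42504-6188=36316


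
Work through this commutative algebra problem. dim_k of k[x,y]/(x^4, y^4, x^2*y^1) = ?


k[x,y]/I, I = (x^4, y^4, x^2*y^1)
Rect: 4x4=16. Corner: (4-2)x(4-1)=6.
dim = 16-6 = 10


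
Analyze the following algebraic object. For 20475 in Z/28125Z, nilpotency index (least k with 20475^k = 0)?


20475^k mod 28125:
k=1: 20475
k=2: 22500
k=3: 0
First zero at k = 3


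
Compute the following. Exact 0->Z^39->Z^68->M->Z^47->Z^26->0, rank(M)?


Alt sum=0:
(-1)^0*39 + (-1)^1*68 + (-1)^2*? + (-1)^3*47 + (-1)^4*26=0
rank(M)=50


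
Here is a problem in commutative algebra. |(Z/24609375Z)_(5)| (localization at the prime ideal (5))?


5-primary part: 24609375=5^8*63
Size=5^8=390625


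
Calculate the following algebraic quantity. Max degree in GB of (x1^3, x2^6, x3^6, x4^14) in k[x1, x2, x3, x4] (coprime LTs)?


Pure powers, coprime LTs => already GB.
Degrees: 3, 6, 6, 14
Max=14


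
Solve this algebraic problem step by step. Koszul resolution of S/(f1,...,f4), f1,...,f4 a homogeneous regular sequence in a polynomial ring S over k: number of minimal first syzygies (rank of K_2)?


Regular sequence => Koszul complex is the minimal free resolution.
Syz_1 minimally generated by Koszul relations f_i*e_j - f_j*e_i (i<j): mu(Syz_1) = beta_2 = C(m,2) = m(m-1)/2
m=4
4*3/2 = 6


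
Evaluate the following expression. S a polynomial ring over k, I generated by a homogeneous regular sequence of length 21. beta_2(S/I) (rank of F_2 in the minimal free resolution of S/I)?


Regular sequence => Koszul complex is the minimal free resolution.
Syz_1 minimally generated by Koszul relations f_i*e_j - f_j*e_i (i<j): mu(Syz_1) = beta_2 = C(m,2) = m(m-1)/2
m=21
21*20/2 = 210


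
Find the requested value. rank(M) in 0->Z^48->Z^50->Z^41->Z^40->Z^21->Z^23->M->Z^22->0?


Alt sum=0:
(-1)^0*48 + (-1)^1*50 + (-1)^2*41 + (-1)^3*40 + (-1)^4*21 + (-1)^5*23 + (-1)^6*? + (-1)^7*22=0
rank(M)=25


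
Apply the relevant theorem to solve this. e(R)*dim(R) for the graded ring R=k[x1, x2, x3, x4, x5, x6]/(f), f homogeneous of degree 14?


e(R)=deg(f)=14, dim(R)=6-1=5
e*dim=14*5=70


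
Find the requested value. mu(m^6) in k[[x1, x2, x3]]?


C(n+d-1,d)=C(8,6)=28


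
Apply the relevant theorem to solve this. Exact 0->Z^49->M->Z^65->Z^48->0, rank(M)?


Alt sum=0:
(-1)^0*49 + (-1)^1*? + (-1)^2*65 + (-1)^3*48=0
rank(M)=66


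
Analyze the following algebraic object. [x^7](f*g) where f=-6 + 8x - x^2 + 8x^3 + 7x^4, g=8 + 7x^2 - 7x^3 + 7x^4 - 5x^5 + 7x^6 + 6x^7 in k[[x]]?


[x^7] = sum a_i*b_j, i+j=7
  -6*6=-36
  8*7=56
  -1*-5=5
  8*7=56
  7*-7=-49
Sum=32


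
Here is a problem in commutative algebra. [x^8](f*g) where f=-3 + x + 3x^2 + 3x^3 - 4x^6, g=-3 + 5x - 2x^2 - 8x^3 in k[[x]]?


[x^8] = sum a_i*b_j, i+j=8
  -4*-2=8
Sum=8


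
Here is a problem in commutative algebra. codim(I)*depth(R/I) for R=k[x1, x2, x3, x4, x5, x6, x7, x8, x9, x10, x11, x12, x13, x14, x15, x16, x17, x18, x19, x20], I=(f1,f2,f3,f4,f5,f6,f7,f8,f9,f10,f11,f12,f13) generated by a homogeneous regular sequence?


codim=13, depth=dim(R/I)=20-13=7
Product=13*7=91


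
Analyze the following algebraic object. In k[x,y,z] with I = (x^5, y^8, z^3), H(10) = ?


Need i<5, j<8, k<3 with i+j+k=10.
For each i, j ranges over max(0,10-i-2)..min(7,10-i):
  i=0: j in [8,7] -> 0
  i=1: j in [7,7] -> 1
  i=2: j in [6,7] -> 2
  i=3: j in [5,7] -> 3
  i=4: j in [4,6] -> 3
H(10) = 0+1+2+3+3 = 9


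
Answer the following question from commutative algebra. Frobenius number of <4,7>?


gcd(4,7)=1 => F=ab-a-b=4*7-4-7=28-11=17


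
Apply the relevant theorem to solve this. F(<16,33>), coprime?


gcd(16,33)=1 => F=ab-a-b=16*33-16-33=528-49=479


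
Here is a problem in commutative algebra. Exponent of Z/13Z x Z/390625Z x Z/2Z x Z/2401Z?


Exponent = lcm of the cyclic orders; pairwise coprime => product.
13^1*5^8*2^1*7^4=13*390625*2*2401=24385156250


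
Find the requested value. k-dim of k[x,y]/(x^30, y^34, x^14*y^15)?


k[x,y]/I, I = (x^30, y^34, x^14*y^15)
Rect: 30x34=1020. Corner: (30-14)x(34-15)=304.
dim = 1020-304 = 716


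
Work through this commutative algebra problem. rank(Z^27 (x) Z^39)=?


rank(M(x)N) = rank(M)*rank(N)
27*39 = 1053


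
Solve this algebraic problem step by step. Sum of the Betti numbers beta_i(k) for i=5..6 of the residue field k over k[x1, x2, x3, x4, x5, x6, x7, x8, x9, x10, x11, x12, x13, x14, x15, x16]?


Koszul resolution: beta_i(k)=C(n,i), n=16
C(16,5)=4368, C(16,6)=8008
Sum=12376


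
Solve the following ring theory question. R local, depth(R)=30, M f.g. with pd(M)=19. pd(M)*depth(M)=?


pd+depth=30
depth=30-19=11
pd*depth=19*11=209


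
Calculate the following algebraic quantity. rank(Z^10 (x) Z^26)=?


rank(M(x)N) = rank(M)*rank(N)
10*26 = 260


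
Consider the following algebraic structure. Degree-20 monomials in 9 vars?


C(d+n-1,n-1)=C(28,8)=3108105


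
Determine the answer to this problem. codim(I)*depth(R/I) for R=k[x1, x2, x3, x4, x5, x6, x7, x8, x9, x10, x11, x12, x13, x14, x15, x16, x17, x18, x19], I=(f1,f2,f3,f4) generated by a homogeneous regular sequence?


codim=4, depth=dim(R/I)=19-4=15
Product=4*15=60


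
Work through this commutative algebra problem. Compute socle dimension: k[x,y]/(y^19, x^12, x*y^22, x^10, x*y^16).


Socle = ann(m) = span of standard monomials u with x*u, y*u in I (staircase corners).
Redundant generators: x*y^22, x^12
Minimal generators: x^10, x*y^16, y^19
Corners: y^18, x^9y^15
Socle dim=2


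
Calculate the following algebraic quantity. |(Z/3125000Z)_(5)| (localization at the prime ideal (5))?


5-primary part: 3125000=5^8*8
Size=5^8=390625


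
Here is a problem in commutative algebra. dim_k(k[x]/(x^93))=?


Basis: 1,x,...,x^92
dim=93


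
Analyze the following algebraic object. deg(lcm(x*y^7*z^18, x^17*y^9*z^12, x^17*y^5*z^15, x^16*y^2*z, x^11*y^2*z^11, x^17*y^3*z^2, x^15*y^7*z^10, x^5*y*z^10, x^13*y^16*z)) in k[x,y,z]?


lcm = componentwise max:
x: max(1,17,17,16,11,17,15,5,13)=17
y: max(7,9,5,2,2,3,7,1,16)=16
z: max(18,12,15,1,11,2,10,10,1)=18
Total=17+16+18=51


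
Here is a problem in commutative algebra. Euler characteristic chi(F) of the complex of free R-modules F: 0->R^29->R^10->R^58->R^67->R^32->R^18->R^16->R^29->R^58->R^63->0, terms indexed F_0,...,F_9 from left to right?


chi = sum (-1)^i * rank:
(-1)^0*29=29
(-1)^1*10=-10
(-1)^2*58=58
(-1)^3*67=-67
(-1)^4*32=32
(-1)^5*18=-18
(-1)^6*16=16
(-1)^7*29=-29
(-1)^8*58=58
(-1)^9*63=-63
chi=6


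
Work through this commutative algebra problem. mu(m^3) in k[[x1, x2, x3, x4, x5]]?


C(n+d-1,d)=C(7,3)=35


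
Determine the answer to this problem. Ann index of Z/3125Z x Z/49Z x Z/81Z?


Exponent = lcm of the cyclic orders; pairwise coprime => product.
5^5*7^2*3^4=3125*49*81=12403125


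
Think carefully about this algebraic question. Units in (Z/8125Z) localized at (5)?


Local ring = Z/625Z.
phi(625) = 5^3*(5-1) = 500


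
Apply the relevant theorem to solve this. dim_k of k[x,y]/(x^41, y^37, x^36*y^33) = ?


k[x,y]/I, I = (x^41, y^37, x^36*y^33)
Rect: 41x37=1517. Corner: (41-36)x(37-33)=20.
dim = 1517-20 = 1497


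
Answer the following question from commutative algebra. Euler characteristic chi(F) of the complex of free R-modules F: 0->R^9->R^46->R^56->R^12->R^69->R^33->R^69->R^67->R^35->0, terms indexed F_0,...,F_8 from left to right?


chi = sum (-1)^i * rank:
(-1)^0*9=9
(-1)^1*46=-46
(-1)^2*56=56
(-1)^3*12=-12
(-1)^4*69=69
(-1)^5*33=-33
(-1)^6*69=69
(-1)^7*67=-67
(-1)^8*35=35
chi=80


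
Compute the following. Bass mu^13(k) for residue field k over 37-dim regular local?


C(n,i)=C(37,13)=3562467300


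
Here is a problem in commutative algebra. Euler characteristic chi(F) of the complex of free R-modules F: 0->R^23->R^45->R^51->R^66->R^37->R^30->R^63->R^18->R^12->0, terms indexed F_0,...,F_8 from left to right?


chi = sum (-1)^i * rank:
(-1)^0*23=23
(-1)^1*45=-45
(-1)^2*51=51
(-1)^3*66=-66
(-1)^4*37=37
(-1)^5*30=-30
(-1)^6*63=63
(-1)^7*18=-18
(-1)^8*12=12
chi=27


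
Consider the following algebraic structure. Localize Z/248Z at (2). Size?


2-primary part: 248=2^3*31
Size=2^3=8


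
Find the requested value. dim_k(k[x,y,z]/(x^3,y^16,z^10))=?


Basis: x^iy^jz^k, i<3,j<16,k<10
3*16*10=480


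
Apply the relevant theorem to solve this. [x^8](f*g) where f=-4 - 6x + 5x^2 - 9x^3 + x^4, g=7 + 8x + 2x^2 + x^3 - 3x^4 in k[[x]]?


[x^8] = sum a_i*b_j, i+j=8
  1*-3=-3
Sum=-3


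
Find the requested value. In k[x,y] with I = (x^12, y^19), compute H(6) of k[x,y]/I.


k[x,y], I = (x^12, y^19), d = 6
Need i < 12 and d-i < 19.
Range: 0 <= i <= 6.
H(6) = 7


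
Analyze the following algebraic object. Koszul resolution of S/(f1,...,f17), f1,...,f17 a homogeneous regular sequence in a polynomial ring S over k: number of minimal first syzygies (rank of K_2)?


Regular sequence => Koszul complex is the minimal free resolution.
Syz_1 minimally generated by Koszul relations f_i*e_j - f_j*e_i (i<j): mu(Syz_1) = beta_2 = C(m,2) = m(m-1)/2
m=17
17*16/2 = 136


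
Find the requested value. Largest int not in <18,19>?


gcd(18,19)=1 => F=ab-a-b=18*19-18-19=342-37=305


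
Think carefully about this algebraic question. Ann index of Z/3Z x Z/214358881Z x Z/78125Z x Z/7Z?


Exponent = lcm of the cyclic orders; pairwise coprime => product.
3^1*11^8*5^7*7^1=3*214358881*78125*7=351682539140625


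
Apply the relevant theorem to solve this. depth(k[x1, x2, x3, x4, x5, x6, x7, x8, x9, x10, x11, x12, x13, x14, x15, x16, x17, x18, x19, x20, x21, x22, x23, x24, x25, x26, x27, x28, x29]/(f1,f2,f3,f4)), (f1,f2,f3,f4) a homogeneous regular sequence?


depth(R)=29
depth(R/I)=29-4=25


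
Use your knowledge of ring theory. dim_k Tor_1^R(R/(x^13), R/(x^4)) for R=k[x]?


Tor_1(R/I,R/J)=(I cap J)/IJ=(x^13)/(x^17)
dim=17-13=min(13,4)=4


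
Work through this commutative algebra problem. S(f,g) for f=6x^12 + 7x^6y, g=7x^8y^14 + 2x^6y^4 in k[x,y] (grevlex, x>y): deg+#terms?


LT(f)=6x^12, LT(g)=7x^8y^14
lcm(LM)=x^12y^14
S(f,g) (scaled by 42 to clear denominators) = 7y^14*f - 6x^4*g = 49x^6y^15 - 12x^10y^4
2 terms, deg 21.
21+2=23


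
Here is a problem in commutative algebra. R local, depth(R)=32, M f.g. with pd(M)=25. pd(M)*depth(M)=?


pd+depth=32
depth=32-25=7
pd*depth=25*7=175


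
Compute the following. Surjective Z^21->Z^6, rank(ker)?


rank(ker) = 21-6 = 15


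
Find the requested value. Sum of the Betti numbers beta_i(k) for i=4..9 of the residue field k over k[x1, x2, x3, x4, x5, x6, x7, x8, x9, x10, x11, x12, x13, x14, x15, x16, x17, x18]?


Koszul resolution: beta_i(k)=C(n,i), n=18
C(18,4)=3060, C(18,5)=8568, C(18,6)=18564, C(18,7)=31824, C(18,8)=43758, C(18,9)=48620
Sum=154394


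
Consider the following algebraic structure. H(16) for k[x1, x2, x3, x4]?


C(d+n-1,n-1)=C(19,3)=969


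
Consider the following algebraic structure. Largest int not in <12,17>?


gcd(12,17)=1 => F=ab-a-b=12*17-12-17=204-29=175


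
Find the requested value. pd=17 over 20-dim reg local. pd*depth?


pd+depth=20
depth=20-17=3
pd*depth=17*3=51


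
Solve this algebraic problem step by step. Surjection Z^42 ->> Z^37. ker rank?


rank(ker) = 42-37 = 5


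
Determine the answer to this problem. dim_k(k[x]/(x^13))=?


Basis: 1,x,...,x^12
dim=13


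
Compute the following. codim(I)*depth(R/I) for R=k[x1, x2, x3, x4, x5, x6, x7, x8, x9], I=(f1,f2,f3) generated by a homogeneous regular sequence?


codim=3, depth=dim(R/I)=9-3=6
Product=3*6=18


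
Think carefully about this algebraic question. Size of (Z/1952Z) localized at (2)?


2-primary part: 1952=2^5*61
Size=2^5=32


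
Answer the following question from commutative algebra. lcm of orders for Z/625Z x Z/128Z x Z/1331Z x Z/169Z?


Exponent = lcm of the cyclic orders; pairwise coprime => product.
5^4*2^7*11^3*13^2=625*128*1331*169=17995120000


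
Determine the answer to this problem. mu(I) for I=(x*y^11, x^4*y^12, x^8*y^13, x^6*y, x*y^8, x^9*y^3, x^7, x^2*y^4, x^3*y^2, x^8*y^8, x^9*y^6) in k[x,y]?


Remove redundant (divisible by others).
x^9*y^3 redundant.
x^4*y^12 redundant.
x^9*y^6 redundant.
x^8*y^8 redundant.
x^8*y^13 redundant.
x*y^11 redundant.
Min: x^7, x^6*y, x^3*y^2, x^2*y^4, x*y^8
Count=5


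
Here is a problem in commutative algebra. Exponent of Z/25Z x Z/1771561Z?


Exponent = lcm of the cyclic orders; pairwise coprime => product.
5^2*11^6=25*1771561=44289025


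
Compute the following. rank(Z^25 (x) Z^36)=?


rank(M(x)N) = rank(M)*rank(N)
25*36 = 900


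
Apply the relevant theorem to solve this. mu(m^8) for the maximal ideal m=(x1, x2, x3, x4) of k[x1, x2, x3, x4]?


Graded Nakayama: mu(m^d) = dim_k (m^d/m^(d+1)) = #degree-8 monomials in 4 vars
C(n+d-1,d)=C(11,8)=165


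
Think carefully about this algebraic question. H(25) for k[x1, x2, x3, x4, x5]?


C(d+n-1,n-1)=C(29,4)=23751


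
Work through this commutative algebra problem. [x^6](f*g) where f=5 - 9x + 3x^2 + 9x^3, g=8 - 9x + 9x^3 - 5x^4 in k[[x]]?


[x^6] = sum a_i*b_j, i+j=6
  3*-5=-15
  9*9=81
Sum=66


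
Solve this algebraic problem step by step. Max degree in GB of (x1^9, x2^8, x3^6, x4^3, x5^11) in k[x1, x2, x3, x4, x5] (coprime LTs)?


Pure powers, coprime LTs => already GB.
Degrees: 9, 8, 6, 3, 11
Max=11
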